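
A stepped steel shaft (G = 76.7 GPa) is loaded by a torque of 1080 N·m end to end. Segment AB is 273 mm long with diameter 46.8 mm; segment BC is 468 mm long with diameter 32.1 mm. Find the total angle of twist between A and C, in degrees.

4.09°

J_AB = π(0.0468)⁴/32 = 4.71×10^-7 m⁴; J_BC = π(0.0321)⁴/32 = 1.04×10^-7 m⁴.
θ = (T/G)·Σ L_i/J_i = (1080/76.7×10⁹)·(0.273/4.71×10^-7 + 0.468/1.04×10^-7) = 0.07138 rad.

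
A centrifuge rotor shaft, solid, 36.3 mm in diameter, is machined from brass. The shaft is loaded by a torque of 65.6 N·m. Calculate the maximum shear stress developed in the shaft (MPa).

J = πd⁴/32 = π(0.0363)⁴/32 = 1.705×10^-7 m⁴.
τ_max = T·r/J = 65.60 × 0.0181 / 1.705×10^-7 = 6.985×10^6 Pa.

6.98 MPa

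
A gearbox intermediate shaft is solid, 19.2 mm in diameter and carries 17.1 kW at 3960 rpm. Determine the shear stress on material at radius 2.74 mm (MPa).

8.47 MPa

ω = 2π·3960/60 = 414.7 rad/s, so T = P/ω = 17.1×10³ / 414.7 = 41.24 N·m.
J = πd⁴/32 = π(0.0192)⁴/32 = 1.334×10^-8 m⁴.
Shear stress varies linearly with radius: τ = T·r/J = 41.24 × 0.00274 / 1.334×10^-8 = 8.469×10^6 Pa.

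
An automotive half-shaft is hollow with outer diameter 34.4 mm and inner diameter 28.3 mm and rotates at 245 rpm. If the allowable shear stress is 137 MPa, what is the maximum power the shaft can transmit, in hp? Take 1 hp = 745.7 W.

20.4 hp

J = π(d_o⁴ − d_i⁴)/32 = π(0.0344⁴ − 0.0283⁴)/32 = 7.451×10^-8 m⁴.
T_max = τ_allow·J/r = 1.37×10^8 × 7.451×10^-8 / 0.0172 = 593.5 N·m.
ω = 2π·245/60 = 25.66 rad/s, so P_max = T_max·ω = 1.523×10^4 W.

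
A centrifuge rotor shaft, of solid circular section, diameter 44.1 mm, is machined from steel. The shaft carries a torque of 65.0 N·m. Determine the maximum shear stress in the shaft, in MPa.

3.86 MPa

J = πd⁴/32 = π(0.0441)⁴/32 = 3.713×10^-7 m⁴.
τ_max = T·r/J = 65.00 × 0.0221 / 3.713×10^-7 = 3.860×10^6 Pa.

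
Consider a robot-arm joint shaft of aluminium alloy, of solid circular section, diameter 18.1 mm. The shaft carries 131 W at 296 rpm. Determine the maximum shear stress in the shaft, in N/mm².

ω = 2π·296/60 = 31.00 rad/s, so T = P/ω = 131 / 31.00 = 4.226 N·m.
J = πd⁴/32 = π(0.0181)⁴/32 = 1.054×10^-8 m⁴.
τ_max = T·r/J = 4.226 × 0.00905 / 1.054×10^-8 = 3.630×10^6 Pa.

3.63 N/mm²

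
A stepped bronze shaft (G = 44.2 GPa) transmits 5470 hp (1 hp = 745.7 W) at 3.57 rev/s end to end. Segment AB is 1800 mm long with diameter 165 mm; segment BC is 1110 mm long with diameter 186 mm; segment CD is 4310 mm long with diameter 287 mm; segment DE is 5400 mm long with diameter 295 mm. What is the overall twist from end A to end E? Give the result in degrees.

11.3°

ω = 2π·3.57 = 22.43 rad/s, so T = P/ω = 5470×745.7 / 22.43 = 181800 N·m.
J_AB = π(0.165)⁴/32 = 7.28×10^-5 m⁴; J_BC = π(0.186)⁴/32 = 1.18×10^-4 m⁴; J_CD = π(0.287)⁴/32 = 6.66×10^-4 m⁴; J_DE = π(0.295)⁴/32 = 7.44×10^-4 m⁴.
θ = (T/G)·Σ L_i/J_i = (181800/44.2×10⁹)·(1.80/7.28×10^-5 + 1.11/1.18×10^-4 + 4.31/6.66×10^-4 + 5.40/7.44×10^-4) = 0.1971 rad.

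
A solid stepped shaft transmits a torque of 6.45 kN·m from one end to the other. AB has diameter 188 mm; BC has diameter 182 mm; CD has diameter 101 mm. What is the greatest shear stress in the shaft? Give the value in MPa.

31.9 MPa

Under the same torque, τ_max = 16T/(πd³) is largest where d is smallest — segment CD (d = 101 mm).
τ_max = 16·6450/(π·(0.101)³) = 3.188×10^7 Pa.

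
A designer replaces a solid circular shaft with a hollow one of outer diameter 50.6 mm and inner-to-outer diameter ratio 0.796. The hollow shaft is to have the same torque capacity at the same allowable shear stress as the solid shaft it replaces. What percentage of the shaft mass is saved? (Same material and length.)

48.4 %

Equal τ_max and T ⇒ the solid shaft needs d_s³ = d_o³(1−k⁴), so d_s = 50.6·(1−0.796⁴)^(1/3) = 42.64 mm.
Area ratio A_h/A_s = d_o²(1−k²)/d_s² = (1−k²)/(1−k⁴)^(2/3) = 0.5159.
Mass saving = 1 − 0.5159 = 48.4 %.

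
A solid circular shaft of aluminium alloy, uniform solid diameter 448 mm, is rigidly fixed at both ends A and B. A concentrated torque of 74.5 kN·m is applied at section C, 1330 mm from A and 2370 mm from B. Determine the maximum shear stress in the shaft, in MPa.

2.70 MPa

With uniform GJ and both ends fixed, compatibility θ_AC = θ_CB gives T_A·a = T_B·b, together with T_A + T_B = T₀.
T_A = T₀·b/(a+b) = 74500·2370/3700 = 47720 N·m; T_B = 26780 N·m.
τ in each portion: τ_AC = 2.70×10^6 Pa, τ_CB = 1.52×10^6 Pa; maximum is in AC.
τ_max = T_AC·r/J = 47720·0.224/3.95×10^-3 = 2.703×10^6 Pa.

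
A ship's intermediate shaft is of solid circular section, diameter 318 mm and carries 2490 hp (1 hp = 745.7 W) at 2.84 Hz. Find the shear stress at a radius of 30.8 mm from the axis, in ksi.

0.463 ksi

ω = 2π·2.84 = 17.84 rad/s, so T = P/ω = 2490×745.7 / 17.84 = 104100 N·m.
J = πd⁴/32 = π(0.318)⁴/32 = 1.004×10^-3 m⁴.
Shear stress varies linearly with radius: τ = T·r/J = 104100 × 0.0308 / 1.004×10^-3 = 3.192×10^6 Pa.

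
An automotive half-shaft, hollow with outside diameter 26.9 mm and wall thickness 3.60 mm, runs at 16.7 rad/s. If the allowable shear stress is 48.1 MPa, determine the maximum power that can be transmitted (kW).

J = π(d_o⁴ − d_i⁴)/32 = π(0.0269⁴ − 0.0197⁴)/32 = 3.662×10^-8 m⁴.
T_max = τ_allow·J/r = 4.81×10^7 × 3.662×10^-8 / 0.0135 = 131.0 N·m.
ω = 16.7 rad/s, so P_max = T_max·ω = 2187 W.

2.19 kW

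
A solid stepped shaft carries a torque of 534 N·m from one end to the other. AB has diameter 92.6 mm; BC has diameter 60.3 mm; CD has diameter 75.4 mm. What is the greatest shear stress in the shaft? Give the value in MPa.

Under the same torque, τ_max = 16T/(πd³) is largest where d is smallest — segment BC (d = 60.3 mm).
τ_max = 16·534.0/(π·(0.0603)³) = 1.240×10^7 Pa.

12.4 MPa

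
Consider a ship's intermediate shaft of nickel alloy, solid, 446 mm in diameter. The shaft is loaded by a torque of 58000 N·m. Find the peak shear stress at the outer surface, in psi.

483 psi

J = πd⁴/32 = π(0.446)⁴/32 = 3.885×10^-3 m⁴.
τ_max = T·r/J = 58000 × 0.223 / 3.885×10^-3 = 3.330×10^6 Pa.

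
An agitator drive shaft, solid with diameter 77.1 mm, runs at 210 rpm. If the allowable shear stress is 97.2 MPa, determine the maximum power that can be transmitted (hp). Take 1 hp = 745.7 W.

258 hp

J = πd⁴/32 = π(0.0771)⁴/32 = 3.469×10^-6 m⁴.
T_max = τ_allow·J/r = 9.72×10^7 × 3.469×10^-6 / 0.0385 = 8747 N·m.
ω = 2π·210/60 = 21.99 rad/s, so P_max = T_max·ω = 1.924×10^5 W.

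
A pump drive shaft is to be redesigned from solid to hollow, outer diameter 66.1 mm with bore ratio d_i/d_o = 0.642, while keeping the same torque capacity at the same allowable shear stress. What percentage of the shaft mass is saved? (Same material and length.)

Equal τ_max and T ⇒ the solid shaft needs d_s³ = d_o³(1−k⁴), so d_s = 66.1·(1−0.642⁴)^(1/3) = 62.12 mm.
Area ratio A_h/A_s = d_o²(1−k²)/d_s² = (1−k²)/(1−k⁴)^(2/3) = 0.6655.
Mass saving = 1 − 0.6655 = 33.4 %.

33.4 %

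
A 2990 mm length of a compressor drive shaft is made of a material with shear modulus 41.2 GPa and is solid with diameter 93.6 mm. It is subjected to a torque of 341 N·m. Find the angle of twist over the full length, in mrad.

3.28 mrad

J = πd⁴/32 = π(0.0936)⁴/32 = 7.535×10^-6 m⁴.
θ = T·L/(G·J) = 341.0 × 2.99 / (41.2×10⁹ × 7.535×10^-6) = 3.284×10^-3 rad.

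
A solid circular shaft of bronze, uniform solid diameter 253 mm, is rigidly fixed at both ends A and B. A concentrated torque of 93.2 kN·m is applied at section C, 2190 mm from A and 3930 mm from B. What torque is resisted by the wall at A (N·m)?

With uniform GJ and both ends fixed, compatibility θ_AC = θ_CB gives T_A·a = T_B·b, together with T_A + T_B = T₀.
T_A = T₀·b/(a+b) = 93200·3930/6120 = 59850 N·m; T_B = 33350 N·m.

59800 N·m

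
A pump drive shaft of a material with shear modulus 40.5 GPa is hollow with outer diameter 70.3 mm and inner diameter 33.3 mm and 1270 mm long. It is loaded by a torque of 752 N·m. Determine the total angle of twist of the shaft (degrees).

J = π(d_o⁴ − d_i⁴)/32 = π(0.0703⁴ − 0.0333⁴)/32 = 2.277×10^-6 m⁴.
θ = T·L/(G·J) = 752.0 × 1.27 / (40.5×10⁹ × 2.277×10^-6) = 0.01036 rad.

0.593°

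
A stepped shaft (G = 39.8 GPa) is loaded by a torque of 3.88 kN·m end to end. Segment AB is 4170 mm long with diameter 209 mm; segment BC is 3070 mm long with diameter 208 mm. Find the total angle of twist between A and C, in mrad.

J_AB = π(0.209)⁴/32 = 1.87×10^-4 m⁴; J_BC = π(0.208)⁴/32 = 1.84×10^-4 m⁴.
θ = (T/G)·Σ L_i/J_i = (3880/39.8×10⁹)·(4.17/1.87×10^-4 + 3.07/1.84×10^-4) = 3.799×10^-3 rad.

3.80 mrad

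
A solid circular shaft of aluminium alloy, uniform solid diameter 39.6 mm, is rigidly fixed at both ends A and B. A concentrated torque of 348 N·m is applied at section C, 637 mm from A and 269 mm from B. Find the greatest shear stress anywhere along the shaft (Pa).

With uniform GJ and both ends fixed, compatibility θ_AC = θ_CB gives T_A·a = T_B·b, together with T_A + T_B = T₀.
T_A = T₀·b/(a+b) = 348.0·269/906.0 = 103.3 N·m; T_B = 244.7 N·m.
τ in each portion: τ_AC = 8.47×10^6 Pa, τ_CB = 2.01×10^7 Pa; maximum is in CB.
τ_max = T_CB·r/J = 244.7·0.0198/2.41×10^-7 = 2.007×10^7 Pa.

2.01e7 Pa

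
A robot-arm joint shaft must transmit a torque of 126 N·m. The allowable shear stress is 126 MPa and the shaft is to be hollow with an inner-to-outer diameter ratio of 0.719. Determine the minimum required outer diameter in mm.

19.1 mm

For a hollow shaft with d_i/d_o = 0.719: τ_max = 16T/(π d_o³ (1−k⁴)), so d_o = [16T/(π τ_allow (1−k⁴))]^(1/3) = [16·126.0/(π·1.26×10^8·0.7328)]^(1/3) = 0.01908 m.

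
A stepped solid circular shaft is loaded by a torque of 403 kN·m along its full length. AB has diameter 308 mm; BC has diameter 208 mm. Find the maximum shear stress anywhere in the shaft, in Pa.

Under the same torque, τ_max = 16T/(πd³) is largest where d is smallest — segment BC (d = 208 mm).
τ_max = 16·403000/(π·(0.208)³) = 2.281×10^8 Pa.

2.28e8 Pa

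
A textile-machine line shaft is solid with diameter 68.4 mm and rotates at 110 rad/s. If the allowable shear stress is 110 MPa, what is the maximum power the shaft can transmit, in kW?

J = πd⁴/32 = π(0.0684)⁴/32 = 2.149×10^-6 m⁴.
T_max = τ_allow·J/r = 1.10×10^8 × 2.149×10^-6 / 0.0342 = 6912 N·m.
ω = 110 rad/s, so P_max = T_max·ω = 7.603×10^5 W.

760 kW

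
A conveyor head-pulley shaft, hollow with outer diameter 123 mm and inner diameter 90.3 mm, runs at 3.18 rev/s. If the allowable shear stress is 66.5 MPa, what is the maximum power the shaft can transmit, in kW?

344 kW

J = π(d_o⁴ − d_i⁴)/32 = π(0.123⁴ − 0.0903⁴)/32 = 1.594×10^-5 m⁴.
T_max = τ_allow·J/r = 6.65×10^7 × 1.594×10^-5 / 0.0615 = 17240 N·m.
ω = 2π·3.18 = 19.98 rad/s, so P_max = T_max·ω = 3.445×10^5 W.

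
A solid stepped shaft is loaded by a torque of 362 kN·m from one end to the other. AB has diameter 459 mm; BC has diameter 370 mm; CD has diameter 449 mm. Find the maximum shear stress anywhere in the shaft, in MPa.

Under the same torque, τ_max = 16T/(πd³) is largest where d is smallest — segment BC (d = 370 mm).
τ_max = 16·362000/(π·(0.370)³) = 3.640×10^7 Pa.

36.4 MPa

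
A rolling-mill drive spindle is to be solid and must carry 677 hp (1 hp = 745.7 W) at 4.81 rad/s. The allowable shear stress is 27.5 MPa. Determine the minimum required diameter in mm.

269 mm

ω = 4.81 rad/s, so T = P/ω = 677×745.7 / 4.810 = 105000 N·m.
For a solid shaft τ_max = 16T/(πd³), so d = (16T/(π τ_allow))^(1/3) = (16·105000/(π·2.75×10^7))^(1/3) = 0.2689 m.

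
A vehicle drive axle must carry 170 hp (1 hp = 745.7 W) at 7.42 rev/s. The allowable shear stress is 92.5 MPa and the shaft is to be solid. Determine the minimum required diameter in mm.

53.1 mm

ω = 2π·7.42 = 46.62 rad/s, so T = P/ω = 170×745.7 / 46.62 = 2719 N·m.
For a solid shaft τ_max = 16T/(πd³), so d = (16T/(π τ_allow))^(1/3) = (16·2719/(π·9.25×10^7))^(1/3) = 0.05310 m.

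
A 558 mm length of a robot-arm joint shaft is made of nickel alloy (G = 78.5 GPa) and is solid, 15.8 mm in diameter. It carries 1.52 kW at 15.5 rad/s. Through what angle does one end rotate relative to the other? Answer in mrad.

114 mrad

ω = 15.5 rad/s, so T = P/ω = 1.52×10³ / 15.50 = 98.06 N·m.
J = πd⁴/32 = π(0.0158)⁴/32 = 6.118×10^-9 m⁴.
θ = T·L/(G·J) = 98.06 × 0.558 / (78.5×10⁹ × 6.118×10^-9) = 0.1139 rad.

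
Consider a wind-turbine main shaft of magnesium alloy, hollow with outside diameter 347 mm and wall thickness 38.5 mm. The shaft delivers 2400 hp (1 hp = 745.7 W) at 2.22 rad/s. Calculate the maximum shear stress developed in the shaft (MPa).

155 MPa

ω = 2.22 rad/s, so T = P/ω = 2400×745.7 / 2.220 = 806200 N·m.
J = π(d_o⁴ − d_i⁴)/32 = π(0.347⁴ − 0.270⁴)/32 = 9.016×10^-4 m⁴.
τ_max = T·r/J = 806200 × 0.173 / 9.016×10^-4 = 1.551×10^8 Pa.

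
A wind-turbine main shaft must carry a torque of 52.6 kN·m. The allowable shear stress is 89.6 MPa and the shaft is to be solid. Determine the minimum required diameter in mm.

144 mm

For a solid shaft τ_max = 16T/(πd³), so d = (16T/(π τ_allow))^(1/3) = (16·52600/(π·8.96×10^7))^(1/3) = 0.1441 m.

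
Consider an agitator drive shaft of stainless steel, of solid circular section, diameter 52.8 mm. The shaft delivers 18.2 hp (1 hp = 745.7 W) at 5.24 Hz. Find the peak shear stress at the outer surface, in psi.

ω = 2π·5.24 = 32.92 rad/s, so T = P/ω = 18.2×745.7 / 32.92 = 412.2 N·m.
J = πd⁴/32 = π(0.0528)⁴/32 = 7.630×10^-7 m⁴.
τ_max = T·r/J = 412.2 × 0.0264 / 7.630×10^-7 = 1.426×10^7 Pa.

2070 psi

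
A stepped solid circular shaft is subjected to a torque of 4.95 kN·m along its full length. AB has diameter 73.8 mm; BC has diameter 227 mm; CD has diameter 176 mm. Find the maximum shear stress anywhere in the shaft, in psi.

9100 psi

Under the same torque, τ_max = 16T/(πd³) is largest where d is smallest — segment AB (d = 73.8 mm).
τ_max = 16·4950/(π·(0.0738)³) = 6.272×10^7 Pa.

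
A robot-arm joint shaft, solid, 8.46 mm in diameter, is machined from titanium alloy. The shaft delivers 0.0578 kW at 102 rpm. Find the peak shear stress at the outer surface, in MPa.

45.5 MPa

ω = 2π·102/60 = 10.68 rad/s, so T = P/ω = 0.0578×10³ / 10.68 = 5.411 N·m.
J = πd⁴/32 = π(0.00846)⁴/32 = 5.029×10^-10 m⁴.
τ_max = T·r/J = 5.411 × 0.00423 / 5.029×10^-10 = 4.552×10^7 Pa.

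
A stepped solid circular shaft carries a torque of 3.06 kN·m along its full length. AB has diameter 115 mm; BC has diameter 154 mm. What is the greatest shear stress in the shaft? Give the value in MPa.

Under the same torque, τ_max = 16T/(πd³) is largest where d is smallest — segment AB (d = 115 mm).
τ_max = 16·3060/(π·(0.115)³) = 1.025×10^7 Pa.

10.2 MPa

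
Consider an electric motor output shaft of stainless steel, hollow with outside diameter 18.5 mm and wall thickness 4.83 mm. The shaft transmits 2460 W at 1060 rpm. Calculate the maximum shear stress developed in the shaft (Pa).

1.88e7 Pa

ω = 2π·1060/60 = 111.0 rad/s, so T = P/ω = 2460 / 111.0 = 22.16 N·m.
J = π(d_o⁴ − d_i⁴)/32 = π(0.0185⁴ − 0.00884⁴)/32 = 1.090×10^-8 m⁴.
τ_max = T·r/J = 22.16 × 0.00925 / 1.090×10^-8 = 1.881×10^7 Pa.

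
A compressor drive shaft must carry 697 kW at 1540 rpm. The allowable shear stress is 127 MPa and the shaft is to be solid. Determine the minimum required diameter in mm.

ω = 2π·1540/60 = 161.3 rad/s, so T = P/ω = 697×10³ / 161.3 = 4322 N·m.
For a solid shaft τ_max = 16T/(πd³), so d = (16T/(π τ_allow))^(1/3) = (16·4322/(π·1.27×10^8))^(1/3) = 0.05575 m.

55.8 mm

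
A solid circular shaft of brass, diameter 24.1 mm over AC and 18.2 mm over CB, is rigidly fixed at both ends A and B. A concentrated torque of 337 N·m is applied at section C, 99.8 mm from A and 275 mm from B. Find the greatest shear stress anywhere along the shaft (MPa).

110 MPa

Compatibility: T_A·a/J_AC = T_B·b/J_CB with T_A + T_B = T₀.
J_AC = 3.31×10^-8 m⁴, J_CB = 1.08×10^-8 m⁴, so T_A = T₀·(J_AC/a)/((J_AC/a)+(J_CB/b)) = 301.4 N·m, T_B = 35.58 N·m.
τ in each portion: τ_AC = 1.10×10^8 Pa, τ_CB = 3.01×10^7 Pa; maximum is in AC.
τ_max = T_AC·r/J = 301.4·0.0120/3.31×10^-8 = 1.097×10^8 Pa.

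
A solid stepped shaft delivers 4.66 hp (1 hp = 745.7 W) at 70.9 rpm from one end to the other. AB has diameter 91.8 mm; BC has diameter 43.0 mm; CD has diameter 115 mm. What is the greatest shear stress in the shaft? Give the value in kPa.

ω = 2π·70.9/60 = 7.425 rad/s, so T = P/ω = 4.66×745.7 / 7.425 = 468.0 N·m.
Under the same torque, τ_max = 16T/(πd³) is largest where d is smallest — segment BC (d = 43.0 mm).
τ_max = 16·468.0/(π·(0.0430)³) = 2.998×10^7 Pa.

30000 kPa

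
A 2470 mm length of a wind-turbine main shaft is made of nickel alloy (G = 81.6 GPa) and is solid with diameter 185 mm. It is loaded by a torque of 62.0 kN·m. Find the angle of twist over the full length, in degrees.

0.935°

J = πd⁴/32 = π(0.185)⁴/32 = 1.150×10^-4 m⁴.
θ = T·L/(G·J) = 62000 × 2.47 / (81.6×10⁹ × 1.150×10^-4) = 0.01632 rad.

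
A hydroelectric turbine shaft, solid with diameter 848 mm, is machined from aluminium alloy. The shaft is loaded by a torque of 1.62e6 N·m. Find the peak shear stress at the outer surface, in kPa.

J = πd⁴/32 = π(0.848)⁴/32 = 0.05077 m⁴.
τ_max = T·r/J = 1.620e6 × 0.424 / 0.05077 = 1.353×10^7 Pa.

13500 kPa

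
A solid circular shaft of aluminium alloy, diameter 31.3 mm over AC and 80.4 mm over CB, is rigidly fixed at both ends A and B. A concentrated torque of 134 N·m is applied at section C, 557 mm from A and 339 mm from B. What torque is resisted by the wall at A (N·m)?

1.85 N·m

Compatibility: T_A·a/J_AC = T_B·b/J_CB with T_A + T_B = T₀.
J_AC = 9.42×10^-8 m⁴, J_CB = 4.10×10^-6 m⁴, so T_A = T₀·(J_AC/a)/((J_AC/a)+(J_CB/b)) = 1.847 N·m, T_B = 132.2 N·m.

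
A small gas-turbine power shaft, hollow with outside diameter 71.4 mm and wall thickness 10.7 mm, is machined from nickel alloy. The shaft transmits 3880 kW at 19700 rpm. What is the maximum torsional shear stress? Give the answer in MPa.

ω = 2π·19700/60 = 2063 rad/s, so T = P/ω = 3880×10³ / 2063 = 1881 N·m.
J = π(d_o⁴ − d_i⁴)/32 = π(0.0714⁴ − 0.0500⁴)/32 = 1.938×10^-6 m⁴.
τ_max = T·r/J = 1881 × 0.0357 / 1.938×10^-6 = 3.465×10^7 Pa.

34.6 MPa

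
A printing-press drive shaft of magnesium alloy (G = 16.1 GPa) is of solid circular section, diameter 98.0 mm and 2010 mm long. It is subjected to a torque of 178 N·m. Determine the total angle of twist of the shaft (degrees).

J = πd⁴/32 = π(0.0980)⁴/32 = 9.055×10^-6 m⁴.
θ = T·L/(G·J) = 178.0 × 2.01 / (16.1×10⁹ × 9.055×10^-6) = 2.454×10^-3 rad.

0.141°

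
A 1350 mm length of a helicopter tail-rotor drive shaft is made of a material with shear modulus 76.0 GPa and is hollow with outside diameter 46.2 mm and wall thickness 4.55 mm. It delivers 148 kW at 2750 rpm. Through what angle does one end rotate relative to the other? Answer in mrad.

34.9 mrad

ω = 2π·2750/60 = 288.0 rad/s, so T = P/ω = 148×10³ / 288.0 = 513.9 N·m.
J = π(d_o⁴ − d_i⁴)/32 = π(0.0462⁴ − 0.0371⁴)/32 = 2.613×10^-7 m⁴.
θ = T·L/(G·J) = 513.9 × 1.35 / (76.0×10⁹ × 2.613×10^-7) = 0.03494 rad.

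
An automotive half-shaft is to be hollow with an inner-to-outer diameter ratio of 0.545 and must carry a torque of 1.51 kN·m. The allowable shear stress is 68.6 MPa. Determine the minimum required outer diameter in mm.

For a hollow shaft with d_i/d_o = 0.545: τ_max = 16T/(π d_o³ (1−k⁴)), so d_o = [16T/(π τ_allow (1−k⁴))]^(1/3) = [16·1510/(π·6.86×10^7·0.9118)]^(1/3) = 0.04973 m.

49.7 mm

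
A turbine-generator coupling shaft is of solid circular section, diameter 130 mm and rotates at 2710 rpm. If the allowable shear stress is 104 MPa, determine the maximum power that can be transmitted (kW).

12700 kW

J = πd⁴/32 = π(0.130)⁴/32 = 2.804×10^-5 m⁴.
T_max = τ_allow·J/r = 1.04×10^8 × 2.804×10^-5 / 0.0650 = 44860 N·m.
ω = 2π·2710/60 = 283.8 rad/s, so P_max = T_max·ω = 1.273×10^7 W.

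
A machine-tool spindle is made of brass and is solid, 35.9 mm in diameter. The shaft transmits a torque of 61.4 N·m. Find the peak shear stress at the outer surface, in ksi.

0.980 ksi

J = πd⁴/32 = π(0.0359)⁴/32 = 1.631×10^-7 m⁴.
τ_max = T·r/J = 61.40 × 0.0180 / 1.631×10^-7 = 6.759×10^6 Pa.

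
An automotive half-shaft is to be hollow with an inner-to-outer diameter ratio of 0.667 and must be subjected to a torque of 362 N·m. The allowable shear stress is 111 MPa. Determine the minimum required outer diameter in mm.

For a hollow shaft with d_i/d_o = 0.667: τ_max = 16T/(π d_o³ (1−k⁴)), so d_o = [16T/(π τ_allow (1−k⁴))]^(1/3) = [16·362.0/(π·1.11×10^8·0.8021)]^(1/3) = 0.02746 m.

27.5 mm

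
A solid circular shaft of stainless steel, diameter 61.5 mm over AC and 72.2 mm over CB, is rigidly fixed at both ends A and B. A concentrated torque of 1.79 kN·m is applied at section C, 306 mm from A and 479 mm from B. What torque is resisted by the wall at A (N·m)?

809 N·m

Compatibility: T_A·a/J_AC = T_B·b/J_CB with T_A + T_B = T₀.
J_AC = 1.40×10^-6 m⁴, J_CB = 2.67×10^-6 m⁴, so T_A = T₀·(J_AC/a)/((J_AC/a)+(J_CB/b)) = 808.7 N·m, T_B = 981.3 N·m.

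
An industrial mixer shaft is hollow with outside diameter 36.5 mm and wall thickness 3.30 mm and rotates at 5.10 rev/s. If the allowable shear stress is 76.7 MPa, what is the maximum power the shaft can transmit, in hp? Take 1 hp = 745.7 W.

J = π(d_o⁴ − d_i⁴)/32 = π(0.0365⁴ − 0.0299⁴)/32 = 9.578×10^-8 m⁴.
T_max = τ_allow·J/r = 7.67×10^7 × 9.578×10^-8 / 0.0182 = 402.6 N·m.
ω = 2π·5.10 = 32.04 rad/s, so P_max = T_max·ω = 1.290×10^4 W.

17.3 hp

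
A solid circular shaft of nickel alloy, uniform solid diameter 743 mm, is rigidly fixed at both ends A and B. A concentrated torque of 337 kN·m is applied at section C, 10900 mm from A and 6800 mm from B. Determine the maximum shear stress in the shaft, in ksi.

0.374 ksi

With uniform GJ and both ends fixed, compatibility θ_AC = θ_CB gives T_A·a = T_B·b, together with T_A + T_B = T₀.
T_A = T₀·b/(a+b) = 337000·6800/17700 = 129500 N·m; T_B = 207500 N·m.
τ in each portion: τ_AC = 1.61×10^6 Pa, τ_CB = 2.58×10^6 Pa; maximum is in CB.
τ_max = T_CB·r/J = 207500·0.371/0.0299 = 2.577×10^6 Pa.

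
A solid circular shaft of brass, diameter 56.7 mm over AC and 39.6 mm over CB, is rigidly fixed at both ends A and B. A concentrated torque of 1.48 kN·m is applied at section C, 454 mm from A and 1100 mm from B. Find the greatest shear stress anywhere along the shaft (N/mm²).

37.7 N/mm²

Compatibility: T_A·a/J_AC = T_B·b/J_CB with T_A + T_B = T₀.
J_AC = 1.01×10^-6 m⁴, J_CB = 2.41×10^-7 m⁴, so T_A = T₀·(J_AC/a)/((J_AC/a)+(J_CB/b)) = 1348 N·m, T_B = 132.3 N·m.
τ in each portion: τ_AC = 3.77×10^7 Pa, τ_CB = 1.09×10^7 Pa; maximum is in AC.
τ_max = T_AC·r/J = 1348·0.0284/1.01×10^-6 = 3.765×10^7 Pa.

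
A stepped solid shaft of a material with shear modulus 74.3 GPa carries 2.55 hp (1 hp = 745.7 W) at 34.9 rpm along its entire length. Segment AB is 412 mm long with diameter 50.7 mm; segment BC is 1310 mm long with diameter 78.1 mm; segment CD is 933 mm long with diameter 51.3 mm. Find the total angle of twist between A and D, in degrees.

ω = 2π·34.9/60 = 3.655 rad/s, so T = P/ω = 2.55×745.7 / 3.655 = 520.3 N·m.
J_AB = π(0.0507)⁴/32 = 6.49×10^-7 m⁴; J_BC = π(0.0781)⁴/32 = 3.65×10^-6 m⁴; J_CD = π(0.0513)⁴/32 = 6.80×10^-7 m⁴.
θ = (T/G)·Σ L_i/J_i = (520.3/74.3×10⁹)·(0.412/6.49×10^-7 + 1.31/3.65×10^-6 + 0.933/6.80×10^-7) = 0.01657 rad.

0.949°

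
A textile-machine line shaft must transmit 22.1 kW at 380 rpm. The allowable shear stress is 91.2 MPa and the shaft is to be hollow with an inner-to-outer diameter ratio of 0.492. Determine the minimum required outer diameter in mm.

32.1 mm

ω = 2π·380/60 = 39.79 rad/s, so T = P/ω = 22.1×10³ / 39.79 = 555.4 N·m.
For a hollow shaft with d_i/d_o = 0.492: τ_max = 16T/(π d_o³ (1−k⁴)), so d_o = [16T/(π τ_allow (1−k⁴))]^(1/3) = [16·555.4/(π·9.12×10^7·0.9414)]^(1/3) = 0.03206 m.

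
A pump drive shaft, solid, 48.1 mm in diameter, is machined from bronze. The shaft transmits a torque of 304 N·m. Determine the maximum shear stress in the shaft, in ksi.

2.02 ksi

J = πd⁴/32 = π(0.0481)⁴/32 = 5.255×10^-7 m⁴.
τ_max = T·r/J = 304.0 × 0.0241 / 5.255×10^-7 = 1.391×10^7 Pa.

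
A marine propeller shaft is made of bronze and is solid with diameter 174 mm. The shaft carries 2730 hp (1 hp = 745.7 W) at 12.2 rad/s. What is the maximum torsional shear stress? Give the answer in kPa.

161000 kPa

ω = 12.2 rad/s, so T = P/ω = 2730×745.7 / 12.20 = 166900 N·m.
J = πd⁴/32 = π(0.174)⁴/32 = 8.999×10^-5 m⁴.
τ_max = T·r/J = 166900 × 0.0870 / 8.999×10^-5 = 1.613×10^8 Pa.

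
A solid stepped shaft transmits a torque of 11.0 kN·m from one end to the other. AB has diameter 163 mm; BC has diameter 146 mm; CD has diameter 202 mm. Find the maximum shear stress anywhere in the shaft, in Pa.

Under the same torque, τ_max = 16T/(πd³) is largest where d is smallest — segment BC (d = 146 mm).
τ_max = 16·11000/(π·(0.146)³) = 1.800×10^7 Pa.

1.80e7 Pa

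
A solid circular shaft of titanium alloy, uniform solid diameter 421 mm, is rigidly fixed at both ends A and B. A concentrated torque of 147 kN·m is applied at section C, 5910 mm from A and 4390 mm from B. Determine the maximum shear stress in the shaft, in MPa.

5.76 MPa

With uniform GJ and both ends fixed, compatibility θ_AC = θ_CB gives T_A·a = T_B·b, together with T_A + T_B = T₀.
T_A = T₀·b/(a+b) = 147000·4390/10300 = 62650 N·m; T_B = 84350 N·m.
τ in each portion: τ_AC = 4.28×10^6 Pa, τ_CB = 5.76×10^6 Pa; maximum is in CB.
τ_max = T_CB·r/J = 84350·0.210/3.08×10^-3 = 5.757×10^6 Pa.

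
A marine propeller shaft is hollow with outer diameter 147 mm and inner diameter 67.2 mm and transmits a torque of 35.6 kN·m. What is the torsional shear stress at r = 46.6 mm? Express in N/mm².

37.8 N/mm²

J = π(d_o⁴ − d_i⁴)/32 = π(0.147⁴ − 0.0672⁴)/32 = 4.384×10^-5 m⁴.
Shear stress varies linearly with radius: τ = T·r/J = 35600 × 0.0466 / 4.384×10^-5 = 3.784×10^7 Pa.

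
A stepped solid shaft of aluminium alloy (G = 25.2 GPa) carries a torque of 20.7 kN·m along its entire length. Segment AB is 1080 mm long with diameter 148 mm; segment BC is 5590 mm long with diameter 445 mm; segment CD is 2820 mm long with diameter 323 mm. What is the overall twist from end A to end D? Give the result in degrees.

1.27°

J_AB = π(0.148)⁴/32 = 4.71×10^-5 m⁴; J_BC = π(0.445)⁴/32 = 3.85×10^-3 m⁴; J_CD = π(0.323)⁴/32 = 1.07×10^-3 m⁴.
θ = (T/G)·Σ L_i/J_i = (20700/25.2×10⁹)·(1.08/4.71×10^-5 + 5.59/3.85×10^-3 + 2.82/1.07×10^-3) = 0.02219 rad.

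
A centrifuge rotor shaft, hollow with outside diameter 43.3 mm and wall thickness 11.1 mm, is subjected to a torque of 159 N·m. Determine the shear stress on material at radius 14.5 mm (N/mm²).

7.08 N/mm²

J = π(d_o⁴ − d_i⁴)/32 = π(0.0433⁴ − 0.0211⁴)/32 = 3.256×10^-7 m⁴.
Shear stress varies linearly with radius: τ = T·r/J = 159.0 × 0.0145 / 3.256×10^-7 = 7.080×10^6 Pa.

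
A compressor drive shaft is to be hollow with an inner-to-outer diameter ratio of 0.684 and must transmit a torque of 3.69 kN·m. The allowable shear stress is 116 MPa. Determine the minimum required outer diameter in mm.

59.2 mm

For a hollow shaft with d_i/d_o = 0.684: τ_max = 16T/(π d_o³ (1−k⁴)), so d_o = [16T/(π τ_allow (1−k⁴))]^(1/3) = [16·3690/(π·1.16×10^8·0.7811)]^(1/3) = 0.05919 m.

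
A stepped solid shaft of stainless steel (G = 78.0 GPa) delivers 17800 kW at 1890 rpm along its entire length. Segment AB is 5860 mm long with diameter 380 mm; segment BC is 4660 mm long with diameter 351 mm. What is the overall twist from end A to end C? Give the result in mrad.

ω = 2π·1890/60 = 197.9 rad/s, so T = P/ω = 17800×10³ / 197.9 = 89940 N·m.
J_AB = π(0.380)⁴/32 = 2.05×10^-3 m⁴; J_BC = π(0.351)⁴/32 = 1.49×10^-3 m⁴.
θ = (T/G)·Σ L_i/J_i = (89940/78.0×10⁹)·(5.86/2.05×10^-3 + 4.66/1.49×10^-3) = 6.906×10^-3 rad.

6.91 mrad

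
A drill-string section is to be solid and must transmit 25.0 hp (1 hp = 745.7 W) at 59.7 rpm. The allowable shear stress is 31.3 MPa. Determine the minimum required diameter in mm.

78.6 mm

ω = 2π·59.7/60 = 6.252 rad/s, so T = P/ω = 25.0×745.7 / 6.252 = 2982 N·m.
For a solid shaft τ_max = 16T/(πd³), so d = (16T/(π τ_allow))^(1/3) = (16·2982/(π·3.13×10^7))^(1/3) = 0.07858 m.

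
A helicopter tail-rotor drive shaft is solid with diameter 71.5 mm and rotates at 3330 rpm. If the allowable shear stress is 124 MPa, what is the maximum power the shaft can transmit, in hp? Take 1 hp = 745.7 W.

4160 hp

J = πd⁴/32 = π(0.0715)⁴/32 = 2.566×10^-6 m⁴.
T_max = τ_allow·J/r = 1.24×10^8 × 2.566×10^-6 / 0.0357 = 8900 N·m.
ω = 2π·3330/60 = 348.7 rad/s, so P_max = T_max·ω = 3.103×10^6 W.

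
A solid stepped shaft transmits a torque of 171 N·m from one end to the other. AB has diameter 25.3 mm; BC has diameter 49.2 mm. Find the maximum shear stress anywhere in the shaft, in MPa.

53.8 MPa

Under the same torque, τ_max = 16T/(πd³) is largest where d is smallest — segment AB (d = 25.3 mm).
τ_max = 16·171.0/(π·(0.0253)³) = 5.378×10^7 Pa.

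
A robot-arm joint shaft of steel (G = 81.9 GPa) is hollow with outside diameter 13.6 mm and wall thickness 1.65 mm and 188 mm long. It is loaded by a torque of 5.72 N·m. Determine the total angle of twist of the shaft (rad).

J = π(d_o⁴ − d_i⁴)/32 = π(0.0136⁴ − 0.0103⁴)/32 = 2.254×10^-9 m⁴.
θ = T·L/(G·J) = 5.720 × 0.188 / (81.9×10⁹ × 2.254×10^-9) = 5.826×10^-3 rad.

0.00583 rad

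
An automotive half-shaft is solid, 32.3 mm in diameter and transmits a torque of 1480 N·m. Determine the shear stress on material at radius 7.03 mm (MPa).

97.4 MPa

J = πd⁴/32 = π(0.0323)⁴/32 = 1.069×10^-7 m⁴.
Shear stress varies linearly with radius: τ = T·r/J = 1480 × 0.00703 / 1.069×10^-7 = 9.737×10^7 Pa.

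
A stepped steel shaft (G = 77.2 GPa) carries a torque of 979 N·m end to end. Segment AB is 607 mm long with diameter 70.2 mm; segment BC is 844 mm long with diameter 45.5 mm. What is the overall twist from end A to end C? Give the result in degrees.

J_AB = π(0.0702)⁴/32 = 2.38×10^-6 m⁴; J_BC = π(0.0455)⁴/32 = 4.21×10^-7 m⁴.
θ = (T/G)·Σ L_i/J_i = (979.0/77.2×10⁹)·(0.607/2.38×10^-6 + 0.844/4.21×10^-7) = 0.02867 rad.

1.64°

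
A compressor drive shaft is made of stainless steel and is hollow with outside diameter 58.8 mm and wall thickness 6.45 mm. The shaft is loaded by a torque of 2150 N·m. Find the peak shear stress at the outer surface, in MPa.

85.7 MPa

J = π(d_o⁴ − d_i⁴)/32 = π(0.0588⁴ − 0.0459⁴)/32 = 7.378×10^-7 m⁴.
τ_max = T·r/J = 2150 × 0.0294 / 7.378×10^-7 = 8.567×10^7 Pa.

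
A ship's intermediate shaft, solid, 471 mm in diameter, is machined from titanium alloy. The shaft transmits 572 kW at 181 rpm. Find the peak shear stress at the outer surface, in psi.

213 psi

ω = 2π·181/60 = 18.95 rad/s, so T = P/ω = 572×10³ / 18.95 = 30180 N·m.
J = πd⁴/32 = π(0.471)⁴/32 = 4.832×10^-3 m⁴.
τ_max = T·r/J = 30180 × 0.235 / 4.832×10^-3 = 1.471×10^6 Pa.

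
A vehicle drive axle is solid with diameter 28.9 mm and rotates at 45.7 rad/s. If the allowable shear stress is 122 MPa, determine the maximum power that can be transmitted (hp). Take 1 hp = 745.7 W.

J = πd⁴/32 = π(0.0289)⁴/32 = 6.848×10^-8 m⁴.
T_max = τ_allow·J/r = 1.22×10^8 × 6.848×10^-8 / 0.0144 = 578.2 N·m.
ω = 45.7 rad/s, so P_max = T_max·ω = 2.642×10^4 W.

35.4 hp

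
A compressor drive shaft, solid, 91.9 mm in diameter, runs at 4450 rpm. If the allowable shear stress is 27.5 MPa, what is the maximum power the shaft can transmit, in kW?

J = πd⁴/32 = π(0.0919)⁴/32 = 7.003×10^-6 m⁴.
T_max = τ_allow·J/r = 2.75×10^7 × 7.003×10^-6 / 0.0460 = 4191 N·m.
ω = 2π·4450/60 = 466.0 rad/s, so P_max = T_max·ω = 1.953×10^6 W.

1950 kW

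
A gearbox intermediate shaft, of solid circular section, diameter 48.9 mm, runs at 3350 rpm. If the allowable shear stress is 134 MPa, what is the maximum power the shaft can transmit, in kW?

1080 kW

J = πd⁴/32 = π(0.0489)⁴/32 = 5.614×10^-7 m⁴.
T_max = τ_allow·J/r = 1.34×10^8 × 5.614×10^-7 / 0.0244 = 3077 N·m.
ω = 2π·3350/60 = 350.8 rad/s, so P_max = T_max·ω = 1.079×10^6 W.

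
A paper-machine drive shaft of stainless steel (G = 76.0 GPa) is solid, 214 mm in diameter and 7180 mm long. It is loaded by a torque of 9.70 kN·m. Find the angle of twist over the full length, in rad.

J = πd⁴/32 = π(0.214)⁴/32 = 2.059×10^-4 m⁴.
θ = T·L/(G·J) = 9700 × 7.18 / (76.0×10⁹ × 2.059×10^-4) = 4.451×10^-3 rad.

0.00445 rad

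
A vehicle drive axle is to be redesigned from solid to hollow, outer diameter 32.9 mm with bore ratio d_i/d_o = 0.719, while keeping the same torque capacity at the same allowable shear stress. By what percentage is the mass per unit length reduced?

40.6 %

Equal τ_max and T ⇒ the solid shaft needs d_s³ = d_o³(1−k⁴), so d_s = 32.9·(1−0.719⁴)^(1/3) = 29.66 mm.
Area ratio A_h/A_s = d_o²(1−k²)/d_s² = (1−k²)/(1−k⁴)^(2/3) = 0.5943.
Mass saving = 1 − 0.5943 = 40.6 %.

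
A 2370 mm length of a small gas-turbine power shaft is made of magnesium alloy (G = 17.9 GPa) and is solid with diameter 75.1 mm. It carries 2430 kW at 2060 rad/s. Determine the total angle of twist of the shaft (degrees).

2.87°

ω = 2060 rad/s, so T = P/ω = 2430×10³ / 2060 = 1180 N·m.
J = πd⁴/32 = π(0.0751)⁴/32 = 3.123×10^-6 m⁴.
θ = T·L/(G·J) = 1180 × 2.37 / (17.9×10⁹ × 3.123×10^-6) = 0.05001 rad.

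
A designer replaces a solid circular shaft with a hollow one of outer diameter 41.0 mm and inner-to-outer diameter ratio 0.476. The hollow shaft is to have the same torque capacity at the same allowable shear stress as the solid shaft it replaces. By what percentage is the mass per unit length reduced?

Equal τ_max and T ⇒ the solid shaft needs d_s³ = d_o³(1−k⁴), so d_s = 41.0·(1−0.476⁴)^(1/3) = 40.29 mm.
Area ratio A_h/A_s = d_o²(1−k²)/d_s² = (1−k²)/(1−k⁴)^(2/3) = 0.8011.
Mass saving = 1 − 0.8011 = 19.9 %.

19.9 %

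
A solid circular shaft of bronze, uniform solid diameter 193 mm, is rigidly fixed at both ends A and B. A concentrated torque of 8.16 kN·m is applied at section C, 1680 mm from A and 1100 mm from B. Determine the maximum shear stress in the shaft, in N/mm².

3.49 N/mm²

With uniform GJ and both ends fixed, compatibility θ_AC = θ_CB gives T_A·a = T_B·b, together with T_A + T_B = T₀.
T_A = T₀·b/(a+b) = 8160·1100/2780 = 3229 N·m; T_B = 4931 N·m.
τ in each portion: τ_AC = 2.29×10^6 Pa, τ_CB = 3.49×10^6 Pa; maximum is in CB.
τ_max = T_CB·r/J = 4931·0.0965/1.36×10^-4 = 3.493×10^6 Pa.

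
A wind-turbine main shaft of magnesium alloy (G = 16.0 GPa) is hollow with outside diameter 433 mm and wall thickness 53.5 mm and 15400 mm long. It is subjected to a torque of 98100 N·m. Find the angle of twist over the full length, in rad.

J = π(d_o⁴ − d_i⁴)/32 = π(0.433⁴ − 0.326⁴)/32 = 2.342×10^-3 m⁴.
θ = T·L/(G·J) = 98100 × 15.4 / (16.0×10⁹ × 2.342×10^-3) = 0.04031 rad.

0.0403 rad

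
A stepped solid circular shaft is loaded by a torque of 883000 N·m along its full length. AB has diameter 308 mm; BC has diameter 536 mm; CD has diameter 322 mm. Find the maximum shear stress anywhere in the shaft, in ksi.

22.3 ksi

Under the same torque, τ_max = 16T/(πd³) is largest where d is smallest — segment AB (d = 308 mm).
τ_max = 16·883000/(π·(0.308)³) = 1.539×10^8 Pa.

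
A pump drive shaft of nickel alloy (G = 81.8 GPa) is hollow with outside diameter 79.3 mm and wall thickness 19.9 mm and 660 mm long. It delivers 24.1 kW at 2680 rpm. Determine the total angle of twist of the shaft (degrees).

0.0109°

ω = 2π·2680/60 = 280.6 rad/s, so T = P/ω = 24.1×10³ / 280.6 = 85.87 N·m.
J = π(d_o⁴ − d_i⁴)/32 = π(0.0793⁴ − 0.0395⁴)/32 = 3.643×10^-6 m⁴.
θ = T·L/(G·J) = 85.87 × 0.660 / (81.8×10⁹ × 3.643×10^-6) = 1.902×10^-4 rad.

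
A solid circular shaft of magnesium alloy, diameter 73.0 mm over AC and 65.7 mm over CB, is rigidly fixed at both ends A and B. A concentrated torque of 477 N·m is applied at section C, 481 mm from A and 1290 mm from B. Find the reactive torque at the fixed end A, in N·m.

Compatibility: T_A·a/J_AC = T_B·b/J_CB with T_A + T_B = T₀.
J_AC = 2.79×10^-6 m⁴, J_CB = 1.83×10^-6 m⁴, so T_A = T₀·(J_AC/a)/((J_AC/a)+(J_CB/b)) = 383.2 N·m, T_B = 93.76 N·m.

383 N·m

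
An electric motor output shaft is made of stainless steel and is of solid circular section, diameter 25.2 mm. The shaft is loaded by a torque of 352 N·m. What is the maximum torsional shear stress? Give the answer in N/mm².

112 N/mm²

J = πd⁴/32 = π(0.0252)⁴/32 = 3.959×10^-8 m⁴.
τ_max = T·r/J = 352.0 × 0.0126 / 3.959×10^-8 = 1.120×10^8 Pa.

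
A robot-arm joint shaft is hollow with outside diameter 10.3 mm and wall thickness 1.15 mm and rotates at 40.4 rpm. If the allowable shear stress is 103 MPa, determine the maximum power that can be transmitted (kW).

0.0595 kW

J = π(d_o⁴ − d_i⁴)/32 = π(0.0103⁴ − 0.00800⁴)/32 = 7.028×10^-10 m⁴.
T_max = τ_allow·J/r = 1.03×10^8 × 7.028×10^-10 / 0.00515 = 14.06 N·m.
ω = 2π·40.4/60 = 4.231 rad/s, so P_max = T_max·ω = 59.47 W.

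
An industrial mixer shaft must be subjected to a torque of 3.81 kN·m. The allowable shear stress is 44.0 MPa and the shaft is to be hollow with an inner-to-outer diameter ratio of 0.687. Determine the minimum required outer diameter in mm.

82.8 mm

For a hollow shaft with d_i/d_o = 0.687: τ_max = 16T/(π d_o³ (1−k⁴)), so d_o = [16T/(π τ_allow (1−k⁴))]^(1/3) = [16·3810/(π·4.40×10^7·0.7772)]^(1/3) = 0.08279 m.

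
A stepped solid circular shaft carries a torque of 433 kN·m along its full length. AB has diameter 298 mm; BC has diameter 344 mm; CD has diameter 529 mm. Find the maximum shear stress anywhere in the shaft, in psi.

Under the same torque, τ_max = 16T/(πd³) is largest where d is smallest — segment AB (d = 298 mm).
τ_max = 16·433000/(π·(0.298)³) = 8.333×10^7 Pa.

12100 psi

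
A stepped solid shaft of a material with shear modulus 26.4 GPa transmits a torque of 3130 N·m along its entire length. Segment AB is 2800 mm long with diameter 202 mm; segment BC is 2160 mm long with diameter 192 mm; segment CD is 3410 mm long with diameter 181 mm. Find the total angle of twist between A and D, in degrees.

J_AB = π(0.202)⁴/32 = 1.63×10^-4 m⁴; J_BC = π(0.192)⁴/32 = 1.33×10^-4 m⁴; J_CD = π(0.181)⁴/32 = 1.05×10^-4 m⁴.
θ = (T/G)·Σ L_i/J_i = (3130/26.4×10⁹)·(2.80/1.63×10^-4 + 2.16/1.33×10^-4 + 3.41/1.05×10^-4) = 7.787×10^-3 rad.

0.446°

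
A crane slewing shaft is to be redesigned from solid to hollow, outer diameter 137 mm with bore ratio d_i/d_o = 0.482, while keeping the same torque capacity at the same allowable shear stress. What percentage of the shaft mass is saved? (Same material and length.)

Equal τ_max and T ⇒ the solid shaft needs d_s³ = d_o³(1−k⁴), so d_s = 137·(1−0.482⁴)^(1/3) = 134.5 mm.
Area ratio A_h/A_s = d_o²(1−k²)/d_s² = (1−k²)/(1−k⁴)^(2/3) = 0.7966.
Mass saving = 1 − 0.7966 = 20.3 %.

20.3 %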